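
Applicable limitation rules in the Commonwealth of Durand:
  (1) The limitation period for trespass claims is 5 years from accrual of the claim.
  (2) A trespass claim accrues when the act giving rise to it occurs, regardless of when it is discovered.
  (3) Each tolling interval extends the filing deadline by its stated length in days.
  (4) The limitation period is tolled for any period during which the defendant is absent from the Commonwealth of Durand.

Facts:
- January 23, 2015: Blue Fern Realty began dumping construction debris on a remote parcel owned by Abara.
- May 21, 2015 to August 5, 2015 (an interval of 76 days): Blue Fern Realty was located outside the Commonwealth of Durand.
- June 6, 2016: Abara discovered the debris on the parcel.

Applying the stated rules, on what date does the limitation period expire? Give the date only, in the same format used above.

April 8, 2020

Because the rule ties accrual to occurrence, the claim accrued on January 23, 2015, not on the June 6, 2016 discovery date.
The untolled deadline — 5 years after January 23, 2015 — is January 23, 2020.
The defendant's absence from the jurisdiction from May 21, 2015 to August 5, 2015 tolled the period for 76 days, extending the deadline to April 8, 2020.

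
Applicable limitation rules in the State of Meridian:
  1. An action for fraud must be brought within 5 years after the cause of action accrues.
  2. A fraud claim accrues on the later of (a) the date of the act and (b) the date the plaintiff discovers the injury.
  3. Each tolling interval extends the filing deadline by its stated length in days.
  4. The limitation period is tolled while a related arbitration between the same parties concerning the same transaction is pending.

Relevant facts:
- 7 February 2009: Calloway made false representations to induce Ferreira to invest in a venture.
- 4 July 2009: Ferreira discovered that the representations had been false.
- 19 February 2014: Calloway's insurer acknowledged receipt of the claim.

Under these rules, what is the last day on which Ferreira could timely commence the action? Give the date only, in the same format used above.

Because discovery on 4 July 2009 post-dates the 7 February 2009 act, accrual under the later-of rule falls on 4 July 2009.
5 years from 4 July 2009 is 4 July 2014.
None of the other events listed affects the running of the period under the stated rules.

4 July 2014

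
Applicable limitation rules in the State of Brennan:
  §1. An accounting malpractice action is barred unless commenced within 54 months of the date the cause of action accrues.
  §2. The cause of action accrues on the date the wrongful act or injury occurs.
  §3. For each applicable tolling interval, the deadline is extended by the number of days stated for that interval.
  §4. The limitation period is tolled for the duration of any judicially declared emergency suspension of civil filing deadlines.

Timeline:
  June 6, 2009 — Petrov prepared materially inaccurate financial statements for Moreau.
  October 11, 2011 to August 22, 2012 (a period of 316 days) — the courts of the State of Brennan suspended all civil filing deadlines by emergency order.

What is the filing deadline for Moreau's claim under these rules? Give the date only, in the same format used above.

The limitation period began to run on June 6, 2009.
54 months from June 6, 2009 is December 6, 2013.
Because the emergency suspension of filing deadlines ran from October 11, 2011 to August 22, 2012, the deadline is extended by 316 days to October 18, 2014.

October 18, 2014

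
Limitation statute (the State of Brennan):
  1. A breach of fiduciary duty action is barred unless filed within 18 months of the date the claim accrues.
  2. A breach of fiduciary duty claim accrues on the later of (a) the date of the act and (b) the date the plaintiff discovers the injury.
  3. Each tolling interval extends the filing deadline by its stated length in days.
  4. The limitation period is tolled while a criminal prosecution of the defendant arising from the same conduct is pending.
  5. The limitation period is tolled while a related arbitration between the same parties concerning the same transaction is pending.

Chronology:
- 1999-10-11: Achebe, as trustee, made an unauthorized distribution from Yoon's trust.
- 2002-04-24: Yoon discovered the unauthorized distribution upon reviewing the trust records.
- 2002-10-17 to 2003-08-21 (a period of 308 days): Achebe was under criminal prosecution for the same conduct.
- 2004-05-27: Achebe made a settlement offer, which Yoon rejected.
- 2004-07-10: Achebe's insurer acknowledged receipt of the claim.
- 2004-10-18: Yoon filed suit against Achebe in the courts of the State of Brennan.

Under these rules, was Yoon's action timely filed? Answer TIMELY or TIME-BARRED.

TIME-BARRED

The claim accrued on 2002-04-24 — the later of the 1999-10-11 act and the 2002-04-24 discovery.
The untolled deadline — 18 months after 2002-04-24 — is 2003-10-24.
Because the pending criminal prosecution ran from 2002-10-17 to 2003-08-21, the deadline is extended by 308 days to 2004-08-27.
Nothing else in the chronology tolls or restarts the period.
Filing on 2004-10-18 missed the 2004-08-27 deadline — the action is time-barred.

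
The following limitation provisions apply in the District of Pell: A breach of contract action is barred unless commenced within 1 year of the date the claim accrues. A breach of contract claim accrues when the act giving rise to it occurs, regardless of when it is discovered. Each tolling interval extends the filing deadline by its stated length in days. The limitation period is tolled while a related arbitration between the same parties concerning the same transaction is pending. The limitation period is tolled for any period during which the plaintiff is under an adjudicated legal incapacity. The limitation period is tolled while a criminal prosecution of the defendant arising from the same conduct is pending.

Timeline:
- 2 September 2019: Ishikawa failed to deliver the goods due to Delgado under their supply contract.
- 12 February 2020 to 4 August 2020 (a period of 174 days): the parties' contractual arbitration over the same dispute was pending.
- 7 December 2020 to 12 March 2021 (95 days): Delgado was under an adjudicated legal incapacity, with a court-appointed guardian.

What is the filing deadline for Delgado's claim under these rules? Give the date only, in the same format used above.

29 May 2021

The claim accrued on 2 September 2019, the date of the act.
The untolled deadline — 1 year after 2 September 2019 — is 2 September 2020.
The period was tolled for 174 days by the pending related arbitration (12 February 2020 to 4 August 2020), pushing the deadline to 23 February 2021.
The plaintiff's legal incapacity from 7 December 2020 to 12 March 2021 tolled the period for 95 days, extending the deadline to 29 May 2021.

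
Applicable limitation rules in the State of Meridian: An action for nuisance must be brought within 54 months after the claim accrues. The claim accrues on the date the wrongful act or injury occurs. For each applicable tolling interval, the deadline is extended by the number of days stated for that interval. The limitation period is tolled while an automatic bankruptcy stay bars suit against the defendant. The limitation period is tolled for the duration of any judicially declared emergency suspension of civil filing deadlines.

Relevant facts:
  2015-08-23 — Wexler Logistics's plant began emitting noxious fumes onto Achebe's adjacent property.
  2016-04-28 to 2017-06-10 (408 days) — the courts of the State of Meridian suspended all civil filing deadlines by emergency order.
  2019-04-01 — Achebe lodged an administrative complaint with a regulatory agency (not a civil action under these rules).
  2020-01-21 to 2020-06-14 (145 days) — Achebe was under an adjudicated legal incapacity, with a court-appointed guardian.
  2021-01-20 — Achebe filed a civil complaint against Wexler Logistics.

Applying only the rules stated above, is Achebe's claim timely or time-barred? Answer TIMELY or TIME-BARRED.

The limitation period began to run on 2015-08-23.
Adding the 54 months base period to 2015-08-23 gives a deadline of 2020-02-23, before any tolling.
The emergency suspension of filing deadlines from 2016-04-28 to 2017-06-10 tolled the period for 408 days, extending the deadline to 2021-04-06.
No stated provision tolls the period for the plaintiff's incapacity, so the interval from 2020-01-21 to 2020-06-14 has no effect on the deadline.
Nothing else in the chronology tolls or restarts the period.
Achebe filed on 2021-01-20, before the 2021-04-06 deadline, so the action is timely.

TIMELY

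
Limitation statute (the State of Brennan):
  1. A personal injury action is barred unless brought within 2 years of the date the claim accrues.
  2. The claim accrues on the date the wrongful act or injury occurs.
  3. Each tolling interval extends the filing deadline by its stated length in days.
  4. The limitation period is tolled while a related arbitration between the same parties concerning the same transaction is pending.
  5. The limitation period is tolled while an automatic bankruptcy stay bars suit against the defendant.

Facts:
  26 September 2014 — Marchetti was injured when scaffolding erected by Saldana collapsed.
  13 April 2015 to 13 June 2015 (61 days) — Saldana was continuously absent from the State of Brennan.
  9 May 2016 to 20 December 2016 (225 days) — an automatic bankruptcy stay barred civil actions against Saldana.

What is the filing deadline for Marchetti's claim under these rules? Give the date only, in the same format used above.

The claim accrued on 26 September 2014, when the wrongful act occurred.
Adding the 2 years base period to 26 September 2014 gives a deadline of 26 September 2016, before any tolling.
Because the automatic bankruptcy stay ran from 9 May 2016 to 20 December 2016, the deadline is extended by 225 days to 9 May 2017.
The defendant's absence from the jurisdiction from 13 April 2015 to 13 June 2015 does not toll the period, because no stated rule makes the defendant's absence a tolling event.

9 May 2017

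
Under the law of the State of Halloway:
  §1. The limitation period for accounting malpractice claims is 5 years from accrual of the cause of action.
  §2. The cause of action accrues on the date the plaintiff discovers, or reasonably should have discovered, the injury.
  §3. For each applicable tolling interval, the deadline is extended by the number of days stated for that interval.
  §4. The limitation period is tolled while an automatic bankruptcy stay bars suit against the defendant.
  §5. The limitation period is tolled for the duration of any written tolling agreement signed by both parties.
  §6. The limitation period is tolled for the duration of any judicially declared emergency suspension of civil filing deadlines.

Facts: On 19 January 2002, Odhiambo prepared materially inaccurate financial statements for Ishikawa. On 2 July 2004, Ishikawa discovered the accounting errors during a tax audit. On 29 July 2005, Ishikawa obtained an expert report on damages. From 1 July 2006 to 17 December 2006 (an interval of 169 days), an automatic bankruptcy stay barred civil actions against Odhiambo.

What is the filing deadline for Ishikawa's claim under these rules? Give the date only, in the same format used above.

The claim did not accrue until Ishikawa discovered the injury on 2 July 2004; the 19 January 2002 act date does not start the clock under the stated rule.
The untolled deadline — 5 years after 2 July 2004 — is 2 July 2009.
The automatic bankruptcy stay from 1 July 2006 to 17 December 2006 tolled the period for 169 days, extending the deadline to 18 December 2009.
Nothing else in the chronology tolls or restarts the period.

18 December 2009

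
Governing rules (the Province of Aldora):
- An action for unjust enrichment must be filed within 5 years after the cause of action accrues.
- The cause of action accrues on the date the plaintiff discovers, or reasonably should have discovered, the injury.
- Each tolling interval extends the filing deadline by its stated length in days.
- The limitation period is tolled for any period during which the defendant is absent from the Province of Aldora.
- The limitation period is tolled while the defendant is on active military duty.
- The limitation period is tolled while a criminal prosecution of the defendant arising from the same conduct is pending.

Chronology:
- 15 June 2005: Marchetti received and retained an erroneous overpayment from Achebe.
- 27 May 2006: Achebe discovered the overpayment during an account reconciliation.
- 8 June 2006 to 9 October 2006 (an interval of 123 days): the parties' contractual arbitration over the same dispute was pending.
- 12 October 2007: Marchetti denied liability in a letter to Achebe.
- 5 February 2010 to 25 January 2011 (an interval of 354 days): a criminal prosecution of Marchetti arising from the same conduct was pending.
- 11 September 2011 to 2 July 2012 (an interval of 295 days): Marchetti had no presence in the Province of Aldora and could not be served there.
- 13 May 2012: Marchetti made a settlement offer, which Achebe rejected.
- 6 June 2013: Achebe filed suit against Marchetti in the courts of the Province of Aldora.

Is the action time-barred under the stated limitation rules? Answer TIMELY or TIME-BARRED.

TIME-BARRED

Accrual is tied to discovery, so the period began on 27 May 2006 rather than on 15 June 2005 when the act occurred.
The untolled deadline — 5 years after 27 May 2006 — is 27 May 2011.
The period was tolled for 354 days by the pending criminal prosecution (5 February 2010 to 25 January 2011), pushing the deadline to 15 May 2012.
The period was tolled for 295 days by the defendant's absence from the jurisdiction (11 September 2011 to 2 July 2012), pushing the deadline to 6 March 2013.
The pending related arbitration from 8 June 2006 to 9 October 2006 does not toll the period, because no stated rule makes a pending arbitration a tolling event.
Nothing else in the chronology tolls or restarts the period.
Achebe filed on 6 June 2013, after the 6 March 2013 deadline, so the action is time-barred.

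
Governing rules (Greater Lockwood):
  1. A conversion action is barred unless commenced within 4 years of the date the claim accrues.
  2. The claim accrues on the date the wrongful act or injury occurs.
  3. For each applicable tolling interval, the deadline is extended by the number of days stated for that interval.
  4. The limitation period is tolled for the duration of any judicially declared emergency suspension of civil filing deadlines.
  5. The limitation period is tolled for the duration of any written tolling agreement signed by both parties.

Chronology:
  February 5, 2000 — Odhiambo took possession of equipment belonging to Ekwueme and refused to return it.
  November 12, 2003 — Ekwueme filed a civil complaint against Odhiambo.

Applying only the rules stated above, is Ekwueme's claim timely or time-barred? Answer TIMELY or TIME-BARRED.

TIMELY

The claim accrued on February 5, 2000, the date of the act.
4 years from February 5, 2000 is February 5, 2004.
The November 12, 2003 filing precedes the February 5, 2004 deadline; the claim is timely.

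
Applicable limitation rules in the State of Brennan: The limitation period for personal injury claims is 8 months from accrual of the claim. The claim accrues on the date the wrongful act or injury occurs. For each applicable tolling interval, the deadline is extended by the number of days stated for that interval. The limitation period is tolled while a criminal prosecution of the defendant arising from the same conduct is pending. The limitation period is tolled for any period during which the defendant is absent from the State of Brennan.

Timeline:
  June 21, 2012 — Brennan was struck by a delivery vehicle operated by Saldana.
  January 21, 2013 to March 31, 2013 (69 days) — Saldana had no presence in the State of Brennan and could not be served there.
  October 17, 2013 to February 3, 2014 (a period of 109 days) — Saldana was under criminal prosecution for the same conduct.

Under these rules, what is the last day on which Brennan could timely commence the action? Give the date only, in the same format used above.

The claim accrued on June 21, 2012, the date of the act.
The untolled deadline — 8 months after June 21, 2012 — is February 21, 2013.
The period was tolled for 69 days by the defendant's absence from the jurisdiction (January 21, 2013 to March 31, 2013), pushing the deadline to May 1, 2013.
By the time the pending criminal prosecution began on October 17, 2013, the limitation period had already expired on May 1, 2013; that interval cannot revive it.

May 1, 2013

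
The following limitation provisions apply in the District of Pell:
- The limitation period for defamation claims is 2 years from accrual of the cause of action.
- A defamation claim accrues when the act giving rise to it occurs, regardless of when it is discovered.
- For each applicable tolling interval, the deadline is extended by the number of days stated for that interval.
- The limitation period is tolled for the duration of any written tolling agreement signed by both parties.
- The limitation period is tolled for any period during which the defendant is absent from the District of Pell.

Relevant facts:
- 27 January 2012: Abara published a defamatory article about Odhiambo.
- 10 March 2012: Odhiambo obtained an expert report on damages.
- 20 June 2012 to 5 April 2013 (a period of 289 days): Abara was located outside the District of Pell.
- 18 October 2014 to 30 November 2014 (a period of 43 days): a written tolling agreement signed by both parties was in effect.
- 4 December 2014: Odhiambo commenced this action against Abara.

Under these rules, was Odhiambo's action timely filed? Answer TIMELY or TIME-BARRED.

The cause of action accrued on 27 January 2012, the date of the act.
Adding the 2 years base period to 27 January 2012 gives a deadline of 27 January 2014, before any tolling.
The period was tolled for 289 days by the defendant's absence from the jurisdiction (20 June 2012 to 5 April 2013), pushing the deadline to 12 November 2014.
The period was tolled for 43 days by the written tolling agreement (18 October 2014 to 30 November 2014), pushing the deadline to 25 December 2014.
Nothing else in the chronology tolls or restarts the period.
Filing on 4 December 2014 beat the 25 December 2014 deadline — the action is timely.

TIMELY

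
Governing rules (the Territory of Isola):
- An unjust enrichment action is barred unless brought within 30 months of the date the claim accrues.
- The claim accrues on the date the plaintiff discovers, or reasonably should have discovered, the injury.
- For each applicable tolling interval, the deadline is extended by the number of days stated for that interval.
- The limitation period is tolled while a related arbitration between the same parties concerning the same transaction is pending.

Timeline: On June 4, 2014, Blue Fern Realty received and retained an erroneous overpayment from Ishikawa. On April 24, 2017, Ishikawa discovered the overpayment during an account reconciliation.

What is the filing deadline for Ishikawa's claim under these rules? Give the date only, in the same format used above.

The claim did not accrue until Ishikawa discovered the injury on April 24, 2017; the June 4, 2014 act date does not start the clock under the stated rule.
The untolled deadline — 30 months after April 24, 2017 — is October 24, 2019.

October 24, 2019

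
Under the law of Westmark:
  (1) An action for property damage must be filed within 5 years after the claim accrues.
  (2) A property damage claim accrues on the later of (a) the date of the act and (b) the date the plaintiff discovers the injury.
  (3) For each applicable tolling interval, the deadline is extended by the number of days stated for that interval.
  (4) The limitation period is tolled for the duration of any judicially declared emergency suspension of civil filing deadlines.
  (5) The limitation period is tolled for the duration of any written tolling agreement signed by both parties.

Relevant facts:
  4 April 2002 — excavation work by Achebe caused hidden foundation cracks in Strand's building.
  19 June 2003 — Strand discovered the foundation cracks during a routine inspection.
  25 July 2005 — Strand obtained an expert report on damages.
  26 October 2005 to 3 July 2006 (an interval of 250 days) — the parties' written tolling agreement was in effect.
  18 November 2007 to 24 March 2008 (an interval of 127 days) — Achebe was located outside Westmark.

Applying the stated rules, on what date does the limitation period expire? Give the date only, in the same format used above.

24 February 2009

The claim accrued on 19 June 2003 — the later of the 4 April 2002 act and the 19 June 2003 discovery.
Adding the 5 years base period to 19 June 2003 gives a deadline of 19 June 2008, before any tolling.
Because the written tolling agreement ran from 26 October 2005 to 3 July 2006, the deadline is extended by 250 days to 24 February 2009.
The defendant's absence from the jurisdiction from 18 November 2007 to 24 March 2008 does not toll the period, because no stated rule makes the defendant's absence a tolling event.
Nothing else in the chronology tolls or restarts the period.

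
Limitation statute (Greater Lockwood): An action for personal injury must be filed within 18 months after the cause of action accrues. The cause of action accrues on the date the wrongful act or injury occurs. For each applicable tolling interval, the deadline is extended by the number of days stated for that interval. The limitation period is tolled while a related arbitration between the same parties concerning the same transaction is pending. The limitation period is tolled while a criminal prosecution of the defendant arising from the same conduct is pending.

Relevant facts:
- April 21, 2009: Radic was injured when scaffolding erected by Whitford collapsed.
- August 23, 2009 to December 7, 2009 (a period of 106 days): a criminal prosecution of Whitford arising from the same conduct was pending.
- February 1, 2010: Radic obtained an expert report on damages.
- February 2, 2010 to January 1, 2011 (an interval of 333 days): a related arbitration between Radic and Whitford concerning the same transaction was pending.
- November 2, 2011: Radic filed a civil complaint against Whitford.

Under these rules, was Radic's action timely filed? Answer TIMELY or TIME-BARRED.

TIMELY

The limitation period began to run on April 21, 2009.
Adding the 18 months base period to April 21, 2009 gives a deadline of October 21, 2010, before any tolling.
Because the pending criminal prosecution ran from August 23, 2009 to December 7, 2009, the deadline is extended by 106 days to February 4, 2011.
The pending related arbitration from February 2, 2010 to January 1, 2011 tolled the period for 333 days, extending the deadline to January 3, 2012.
The other events in the timeline have no effect on the limitation period under the stated rules.
Radic filed on November 2, 2011, before the January 3, 2012 deadline, so the action is timely.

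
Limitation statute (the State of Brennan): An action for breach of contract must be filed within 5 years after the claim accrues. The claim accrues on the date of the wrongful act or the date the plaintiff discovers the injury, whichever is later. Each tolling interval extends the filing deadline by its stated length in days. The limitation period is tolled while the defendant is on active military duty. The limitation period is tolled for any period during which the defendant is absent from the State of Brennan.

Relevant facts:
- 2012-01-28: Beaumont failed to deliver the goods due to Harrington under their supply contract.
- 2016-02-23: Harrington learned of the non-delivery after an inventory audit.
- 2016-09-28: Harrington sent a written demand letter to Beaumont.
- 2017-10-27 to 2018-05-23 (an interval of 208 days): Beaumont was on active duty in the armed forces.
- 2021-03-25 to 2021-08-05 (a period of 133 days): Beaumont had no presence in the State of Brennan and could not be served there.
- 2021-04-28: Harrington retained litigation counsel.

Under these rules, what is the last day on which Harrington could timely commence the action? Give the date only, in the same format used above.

2022-01-30

Taking the later of the act (2012-01-28) and discovery (2016-02-23), the claim accrued on 2016-02-23.
Adding the 5 years base period to 2016-02-23 gives a deadline of 2021-02-23, before any tolling.
The period was tolled for 208 days by the defendant's active military service (2017-10-27 to 2018-05-23), pushing the deadline to 2021-09-19.
The period was tolled for 133 days by the defendant's absence from the jurisdiction (2021-03-25 to 2021-08-05), pushing the deadline to 2022-01-30.
The other events in the timeline have no effect on the limitation period under the stated rules.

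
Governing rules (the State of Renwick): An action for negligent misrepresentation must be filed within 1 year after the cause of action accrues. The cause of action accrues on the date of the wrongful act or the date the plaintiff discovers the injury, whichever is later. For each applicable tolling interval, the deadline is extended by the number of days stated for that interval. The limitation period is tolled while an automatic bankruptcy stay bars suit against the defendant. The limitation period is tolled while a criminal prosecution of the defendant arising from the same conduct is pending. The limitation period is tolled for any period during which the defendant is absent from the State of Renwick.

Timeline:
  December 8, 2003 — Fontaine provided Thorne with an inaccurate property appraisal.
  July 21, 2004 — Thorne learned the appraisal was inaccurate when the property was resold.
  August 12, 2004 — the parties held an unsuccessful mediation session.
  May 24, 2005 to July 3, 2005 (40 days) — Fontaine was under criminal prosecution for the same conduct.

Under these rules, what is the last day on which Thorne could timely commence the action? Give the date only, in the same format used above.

August 30, 2005

Because discovery on July 21, 2004 post-dates the December 8, 2003 act, accrual under the later-of rule falls on July 21, 2004.
The untolled deadline — 1 year after July 21, 2004 — is July 21, 2005.
Because the pending criminal prosecution ran from May 24, 2005 to July 3, 2005, the deadline is extended by 40 days to August 30, 2005.
Nothing else in the chronology tolls or restarts the period.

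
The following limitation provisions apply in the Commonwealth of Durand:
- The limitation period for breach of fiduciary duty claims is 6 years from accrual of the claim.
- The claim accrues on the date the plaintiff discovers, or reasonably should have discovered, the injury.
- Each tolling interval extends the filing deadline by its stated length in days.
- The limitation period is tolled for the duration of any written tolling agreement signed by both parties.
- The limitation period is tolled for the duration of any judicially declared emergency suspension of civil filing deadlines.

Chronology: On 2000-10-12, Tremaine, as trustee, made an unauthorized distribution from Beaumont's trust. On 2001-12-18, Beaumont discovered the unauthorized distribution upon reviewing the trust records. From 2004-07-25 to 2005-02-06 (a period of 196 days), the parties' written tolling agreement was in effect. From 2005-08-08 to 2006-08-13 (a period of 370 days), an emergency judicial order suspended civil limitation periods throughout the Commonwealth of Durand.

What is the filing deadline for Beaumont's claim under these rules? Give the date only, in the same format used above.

2009-07-06

The claim did not accrue until Beaumont discovered the injury on 2001-12-18; the 2000-10-12 act date does not start the clock under the stated rule.
Adding the 6 years base period to 2001-12-18 gives a deadline of 2007-12-18, before any tolling.
Because the written tolling agreement ran from 2004-07-25 to 2005-02-06, the deadline is extended by 196 days to 2008-07-01.
Because the emergency suspension of filing deadlines ran from 2005-08-08 to 2006-08-13, the deadline is extended by 370 days to 2009-07-06.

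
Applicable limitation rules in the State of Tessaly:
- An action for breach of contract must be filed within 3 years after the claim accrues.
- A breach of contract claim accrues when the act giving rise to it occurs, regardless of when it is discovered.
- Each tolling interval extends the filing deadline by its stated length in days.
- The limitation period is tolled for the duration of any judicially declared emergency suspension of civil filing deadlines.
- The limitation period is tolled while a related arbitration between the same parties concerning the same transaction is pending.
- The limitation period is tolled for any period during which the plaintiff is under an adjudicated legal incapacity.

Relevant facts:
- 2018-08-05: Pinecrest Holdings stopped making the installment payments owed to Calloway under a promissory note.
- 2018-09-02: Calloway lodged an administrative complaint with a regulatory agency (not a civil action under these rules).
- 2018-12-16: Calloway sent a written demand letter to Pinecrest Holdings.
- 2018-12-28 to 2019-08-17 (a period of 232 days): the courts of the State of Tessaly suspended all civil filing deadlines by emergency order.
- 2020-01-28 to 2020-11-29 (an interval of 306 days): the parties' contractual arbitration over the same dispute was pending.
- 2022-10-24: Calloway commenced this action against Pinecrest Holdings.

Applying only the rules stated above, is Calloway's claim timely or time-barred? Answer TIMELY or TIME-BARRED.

TIMELY

The claim accrued on 2018-08-05, the date of the act.
Adding the 3 years base period to 2018-08-05 gives a deadline of 2021-08-05, before any tolling.
The emergency suspension of filing deadlines from 2018-12-28 to 2019-08-17 tolled the period for 232 days, extending the deadline to 2022-03-25.
Because the pending related arbitration ran from 2020-01-28 to 2020-11-29, the deadline is extended by 306 days to 2023-01-25.
Nothing else in the chronology tolls or restarts the period.
The 2022-10-24 filing precedes the 2023-01-25 deadline; the claim is timely.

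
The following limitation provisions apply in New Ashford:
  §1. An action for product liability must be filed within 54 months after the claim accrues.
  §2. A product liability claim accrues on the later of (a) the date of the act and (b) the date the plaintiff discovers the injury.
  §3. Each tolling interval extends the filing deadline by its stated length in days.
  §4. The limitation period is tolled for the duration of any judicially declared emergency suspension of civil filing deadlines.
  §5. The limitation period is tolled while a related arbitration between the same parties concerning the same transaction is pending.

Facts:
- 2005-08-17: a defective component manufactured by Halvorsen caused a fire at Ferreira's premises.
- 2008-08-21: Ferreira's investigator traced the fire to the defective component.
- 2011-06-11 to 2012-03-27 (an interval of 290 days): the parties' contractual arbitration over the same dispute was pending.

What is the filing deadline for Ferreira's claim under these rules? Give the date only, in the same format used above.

Because discovery on 2008-08-21 post-dates the 2005-08-17 act, accrual under the later-of rule falls on 2008-08-21.
The untolled deadline — 54 months after 2008-08-21 — is 2013-02-21.
Because the pending related arbitration ran from 2011-06-11 to 2012-03-27, the deadline is extended by 290 days to 2013-12-08.

2013-12-08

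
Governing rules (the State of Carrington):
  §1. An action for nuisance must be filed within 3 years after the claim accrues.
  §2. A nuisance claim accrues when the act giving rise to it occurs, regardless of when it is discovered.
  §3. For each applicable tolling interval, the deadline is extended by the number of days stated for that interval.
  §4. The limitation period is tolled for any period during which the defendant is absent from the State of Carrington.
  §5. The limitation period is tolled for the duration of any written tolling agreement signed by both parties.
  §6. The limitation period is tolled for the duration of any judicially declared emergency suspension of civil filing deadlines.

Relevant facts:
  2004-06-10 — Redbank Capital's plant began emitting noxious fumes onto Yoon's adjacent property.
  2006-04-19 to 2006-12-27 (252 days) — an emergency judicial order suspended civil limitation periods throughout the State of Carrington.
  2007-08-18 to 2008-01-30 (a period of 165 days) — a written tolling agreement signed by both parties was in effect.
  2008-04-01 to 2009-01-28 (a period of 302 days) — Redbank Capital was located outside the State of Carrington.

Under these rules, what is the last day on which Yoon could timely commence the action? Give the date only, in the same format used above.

2009-05-29

The claim accrued on 2004-06-10, when the wrongful act occurred.
3 years from 2004-06-10 is 2007-06-10.
The emergency suspension of filing deadlines from 2006-04-19 to 2006-12-27 tolled the period for 252 days, extending the deadline to 2008-02-17.
Because the written tolling agreement ran from 2007-08-18 to 2008-01-30, the deadline is extended by 165 days to 2008-07-31.
The period was tolled for 302 days by the defendant's absence from the jurisdiction (2008-04-01 to 2009-01-28), pushing the deadline to 2009-05-29.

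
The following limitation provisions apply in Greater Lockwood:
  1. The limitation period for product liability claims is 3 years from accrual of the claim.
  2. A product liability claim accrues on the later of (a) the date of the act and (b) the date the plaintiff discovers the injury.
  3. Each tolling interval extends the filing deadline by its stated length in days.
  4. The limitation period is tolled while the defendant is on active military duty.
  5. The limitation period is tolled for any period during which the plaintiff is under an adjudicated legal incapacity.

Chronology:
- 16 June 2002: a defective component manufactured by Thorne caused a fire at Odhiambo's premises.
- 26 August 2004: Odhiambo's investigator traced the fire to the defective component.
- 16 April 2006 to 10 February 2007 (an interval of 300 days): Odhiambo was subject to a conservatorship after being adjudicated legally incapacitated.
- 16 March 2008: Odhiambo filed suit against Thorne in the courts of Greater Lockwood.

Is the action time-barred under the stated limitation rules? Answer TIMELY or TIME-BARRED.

TIMELY

Because discovery on 26 August 2004 post-dates the 16 June 2002 act, accrual under the later-of rule falls on 26 August 2004.
3 years from 26 August 2004 is 26 August 2007.
The period was tolled for 300 days by the plaintiff's legal incapacity (16 April 2006 to 10 February 2007), pushing the deadline to 21 June 2008.
Odhiambo filed on 16 March 2008, before the 21 June 2008 deadline, so the action is timely.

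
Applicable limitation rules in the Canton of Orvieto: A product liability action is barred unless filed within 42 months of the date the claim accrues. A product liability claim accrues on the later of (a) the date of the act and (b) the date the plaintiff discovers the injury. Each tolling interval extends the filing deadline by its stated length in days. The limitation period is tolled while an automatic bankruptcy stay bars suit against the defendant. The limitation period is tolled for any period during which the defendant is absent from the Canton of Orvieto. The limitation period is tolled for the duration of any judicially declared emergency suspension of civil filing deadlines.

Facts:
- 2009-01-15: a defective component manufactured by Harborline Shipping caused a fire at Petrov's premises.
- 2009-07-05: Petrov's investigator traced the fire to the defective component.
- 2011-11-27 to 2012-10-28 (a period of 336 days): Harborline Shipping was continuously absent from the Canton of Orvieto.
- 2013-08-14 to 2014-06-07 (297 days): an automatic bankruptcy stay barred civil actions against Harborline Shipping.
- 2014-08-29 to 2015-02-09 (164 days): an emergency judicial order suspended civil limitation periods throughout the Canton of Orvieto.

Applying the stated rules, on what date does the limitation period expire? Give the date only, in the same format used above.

2015-03-13

Because discovery on 2009-07-05 post-dates the 2009-01-15 act, accrual under the later-of rule falls on 2009-07-05.
The untolled deadline — 42 months after 2009-07-05 — is 2013-01-05.
The defendant's absence from the jurisdiction from 2011-11-27 to 2012-10-28 tolled the period for 336 days, extending the deadline to 2013-12-07.
The automatic bankruptcy stay from 2013-08-14 to 2014-06-07 tolled the period for 297 days, extending the deadline to 2014-09-30.
Because the emergency suspension of filing deadlines ran from 2014-08-29 to 2015-02-09, the deadline is extended by 164 days to 2015-03-13.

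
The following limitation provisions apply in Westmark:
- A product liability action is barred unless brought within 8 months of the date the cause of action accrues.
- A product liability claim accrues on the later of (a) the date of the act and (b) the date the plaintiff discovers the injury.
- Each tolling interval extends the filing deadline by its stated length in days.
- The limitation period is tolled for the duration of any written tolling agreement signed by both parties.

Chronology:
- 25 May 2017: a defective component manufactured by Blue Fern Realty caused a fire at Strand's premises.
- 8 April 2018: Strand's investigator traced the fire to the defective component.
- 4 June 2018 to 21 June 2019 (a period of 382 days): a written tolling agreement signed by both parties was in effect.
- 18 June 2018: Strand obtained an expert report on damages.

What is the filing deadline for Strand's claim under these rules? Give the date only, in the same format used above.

25 December 2019

The claim accrued on 8 April 2018 — the later of the 25 May 2017 act and the 8 April 2018 discovery.
The untolled deadline — 8 months after 8 April 2018 — is 8 December 2018.
The period was tolled for 382 days by the written tolling agreement (4 June 2018 to 21 June 2019), pushing the deadline to 25 December 2019.
None of the other events listed affects the running of the period under the stated rules.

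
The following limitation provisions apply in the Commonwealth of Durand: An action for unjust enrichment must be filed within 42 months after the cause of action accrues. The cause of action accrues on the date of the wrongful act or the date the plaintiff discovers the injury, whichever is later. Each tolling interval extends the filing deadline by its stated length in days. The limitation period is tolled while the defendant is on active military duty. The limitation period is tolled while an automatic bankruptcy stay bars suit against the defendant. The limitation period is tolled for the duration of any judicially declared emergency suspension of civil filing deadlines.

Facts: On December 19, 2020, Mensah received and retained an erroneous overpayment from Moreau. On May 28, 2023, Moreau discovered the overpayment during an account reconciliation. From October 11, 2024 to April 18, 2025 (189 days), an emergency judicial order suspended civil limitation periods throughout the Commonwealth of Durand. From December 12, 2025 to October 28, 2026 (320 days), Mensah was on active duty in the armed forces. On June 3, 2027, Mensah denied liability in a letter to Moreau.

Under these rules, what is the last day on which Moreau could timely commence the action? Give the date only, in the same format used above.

Because discovery on May 28, 2023 post-dates the December 19, 2020 act, accrual under the later-of rule falls on May 28, 2023.
42 months from May 28, 2023 is November 28, 2026.
Because the emergency suspension of filing deadlines ran from October 11, 2024 to April 18, 2025, the deadline is extended by 189 days to June 5, 2027.
The period was tolled for 320 days by the defendant's active military service (December 12, 2025 to October 28, 2026), pushing the deadline to April 20, 2028.
None of the other events listed affects the running of the period under the stated rules.

April 20, 2028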